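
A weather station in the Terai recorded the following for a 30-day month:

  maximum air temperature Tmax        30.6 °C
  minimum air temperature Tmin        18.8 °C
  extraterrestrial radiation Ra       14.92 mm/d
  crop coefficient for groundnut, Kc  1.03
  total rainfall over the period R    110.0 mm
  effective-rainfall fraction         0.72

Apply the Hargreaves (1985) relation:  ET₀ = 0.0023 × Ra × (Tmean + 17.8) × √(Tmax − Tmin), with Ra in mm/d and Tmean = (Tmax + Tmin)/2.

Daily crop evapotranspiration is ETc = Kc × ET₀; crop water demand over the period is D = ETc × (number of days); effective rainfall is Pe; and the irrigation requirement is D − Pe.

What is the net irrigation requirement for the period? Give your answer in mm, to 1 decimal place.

75.6 mm

Tmean = (30.6 + 18.8)/2 = 24.70 °C
ET₀ = 0.0023 × 14.92 × (24.70 + 17.8) × √11.8 = 0.0023 × 14.92 × 42.50 × 3.4351 = 5.0099 mm/d
ETc = Kc × ET₀ = 1.03 × 5.0099 = 5.1602 mm/d
Crop demand D = ETc × 30 d = 5.1602 × 30 = 154.806 mm
Pe = 0.72 × 110.0 = 79.200 mm
D − Pe = 154.806 − 79.200 = 75.606 mm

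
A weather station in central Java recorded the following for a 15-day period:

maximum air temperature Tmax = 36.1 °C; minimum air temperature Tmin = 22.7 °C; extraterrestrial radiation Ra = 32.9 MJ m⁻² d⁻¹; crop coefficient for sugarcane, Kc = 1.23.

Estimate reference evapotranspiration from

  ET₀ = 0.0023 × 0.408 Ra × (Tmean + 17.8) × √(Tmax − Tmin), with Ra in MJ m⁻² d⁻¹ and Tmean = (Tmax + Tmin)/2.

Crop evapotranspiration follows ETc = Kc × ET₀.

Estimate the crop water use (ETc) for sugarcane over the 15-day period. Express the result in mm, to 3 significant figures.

98.4 mm

Tmean = (36.1 + 22.7)/2 = 29.40 °C
0.408 Ra = 0.408 × 32.9 = 13.4232 mm/d equivalent
ET₀ = 0.0023 × 13.4232 × (29.40 + 17.8) × √13.4 = 0.0023 × 13.4232 × 47.20 × 3.6606 = 5.3343 mm/d
ETc = Kc × ET₀ = 1.23 × 5.3343 = 6.5612 mm/d
Over 15 days: 6.5612 × 15 = 98.418 mm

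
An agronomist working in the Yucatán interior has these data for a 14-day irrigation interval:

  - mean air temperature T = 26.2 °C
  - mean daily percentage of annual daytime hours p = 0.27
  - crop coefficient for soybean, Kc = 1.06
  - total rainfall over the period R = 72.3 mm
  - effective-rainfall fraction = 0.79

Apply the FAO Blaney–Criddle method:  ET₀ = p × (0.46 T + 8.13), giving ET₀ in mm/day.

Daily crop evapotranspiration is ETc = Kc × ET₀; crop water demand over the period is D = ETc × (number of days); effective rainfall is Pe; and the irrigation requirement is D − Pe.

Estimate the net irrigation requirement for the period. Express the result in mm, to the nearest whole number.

ET₀ = 0.27 × (0.46 × 26.2 + 8.13) = 0.27 × 20.182 = 5.4491 mm/d
ETc = Kc × ET₀ = 1.06 × 5.4491 = 5.7760 mm/d
Crop demand D = ETc × 14 d = 5.7760 × 14 = 80.864 mm
Pe = 0.79 × 72.3 = 57.117 mm
D − Pe = 80.864 − 57.117 = 23.747 mm

24 mm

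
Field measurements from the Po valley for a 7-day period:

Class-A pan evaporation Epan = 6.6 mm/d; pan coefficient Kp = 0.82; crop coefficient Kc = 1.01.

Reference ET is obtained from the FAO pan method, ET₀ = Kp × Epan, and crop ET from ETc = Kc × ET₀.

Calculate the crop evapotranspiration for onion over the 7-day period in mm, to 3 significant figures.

38.3 mm

ET₀ = 0.82 × 6.6 = 5.4120 mm/d
ETc = Kc × ET₀ = 1.01 × 5.4120 = 5.4661 mm/d
Over 7 days: 5.4661 × 7 = 38.263 mm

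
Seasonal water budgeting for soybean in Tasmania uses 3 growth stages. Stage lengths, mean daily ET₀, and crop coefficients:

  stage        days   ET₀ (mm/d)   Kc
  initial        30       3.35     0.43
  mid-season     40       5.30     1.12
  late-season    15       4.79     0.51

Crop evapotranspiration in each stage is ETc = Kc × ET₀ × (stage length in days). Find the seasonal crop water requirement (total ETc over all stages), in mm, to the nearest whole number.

initial: 0.43 × 3.35 × 30 = 43.22 mm
mid-season: 1.12 × 5.30 × 40 = 237.44 mm
late-season: 0.51 × 4.79 × 15 = 36.64 mm
Seasonal total = 317.30 mm

317 mm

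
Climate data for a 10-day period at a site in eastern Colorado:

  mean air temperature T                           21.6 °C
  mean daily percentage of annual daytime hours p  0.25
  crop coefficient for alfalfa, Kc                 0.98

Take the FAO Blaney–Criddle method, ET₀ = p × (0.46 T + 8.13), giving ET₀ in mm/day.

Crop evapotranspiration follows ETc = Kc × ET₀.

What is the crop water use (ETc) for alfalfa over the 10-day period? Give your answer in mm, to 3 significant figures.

ET₀ = 0.25 × (0.46 × 21.6 + 8.13) = 0.25 × 18.066 = 4.5165 mm/d
ETc = Kc × ET₀ = 0.98 × 4.5165 = 4.4262 mm/d
Over 10 days: 4.4262 × 10 = 44.262 mm

44.3 mm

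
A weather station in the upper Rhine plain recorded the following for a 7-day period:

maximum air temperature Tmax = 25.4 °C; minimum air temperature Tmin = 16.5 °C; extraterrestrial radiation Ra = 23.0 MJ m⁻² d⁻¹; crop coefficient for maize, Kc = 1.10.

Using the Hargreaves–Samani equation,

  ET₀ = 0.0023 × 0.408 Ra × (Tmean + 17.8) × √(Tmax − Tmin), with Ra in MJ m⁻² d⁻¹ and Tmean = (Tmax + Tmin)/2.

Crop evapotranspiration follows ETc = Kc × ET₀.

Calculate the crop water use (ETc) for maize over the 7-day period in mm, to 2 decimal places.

19.21 mm

Tmean = (25.4 + 16.5)/2 = 20.95 °C
0.408 Ra = 0.408 × 23.0 = 9.3840 mm/d equivalent
ET₀ = 0.0023 × 9.3840 × (20.95 + 17.8) × √8.9 = 0.0023 × 9.3840 × 38.75 × 2.9833 = 2.4951 mm/d
ETc = Kc × ET₀ = 1.10 × 2.4951 = 2.7446 mm/d
Over 7 days: 2.7446 × 7 = 19.212 mm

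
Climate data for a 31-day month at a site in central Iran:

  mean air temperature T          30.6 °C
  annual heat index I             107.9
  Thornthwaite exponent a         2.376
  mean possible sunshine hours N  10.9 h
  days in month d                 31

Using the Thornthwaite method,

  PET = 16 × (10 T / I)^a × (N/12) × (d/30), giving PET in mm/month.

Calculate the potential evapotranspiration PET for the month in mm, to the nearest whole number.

10T/I = 10 × 30.6 / 107.9 = 2.8360
(10T/I)^a = 2.8360^2.376 = 11.9023
Uncorrected PET = 16 × 11.9023 = 190.437 mm
Correction = (N/12)(d/30) = (10.9/12)(31/30) = 0.9386
PET = 190.437 × 0.9386 = 178.744 mm/month

179 mm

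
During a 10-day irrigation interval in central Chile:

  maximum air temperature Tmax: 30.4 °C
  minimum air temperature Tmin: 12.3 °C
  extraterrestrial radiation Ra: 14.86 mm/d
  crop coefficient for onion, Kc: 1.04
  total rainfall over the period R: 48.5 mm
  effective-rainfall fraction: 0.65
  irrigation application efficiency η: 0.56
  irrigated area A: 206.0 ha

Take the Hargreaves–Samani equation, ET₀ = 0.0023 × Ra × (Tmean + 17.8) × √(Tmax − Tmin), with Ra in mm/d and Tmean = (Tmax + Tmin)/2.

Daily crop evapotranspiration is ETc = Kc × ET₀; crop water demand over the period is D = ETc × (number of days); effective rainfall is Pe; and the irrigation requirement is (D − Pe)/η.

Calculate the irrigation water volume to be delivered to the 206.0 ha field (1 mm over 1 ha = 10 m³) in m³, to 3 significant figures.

Tmean = (30.4 + 12.3)/2 = 21.35 °C
ET₀ = 0.0023 × 14.86 × (21.35 + 17.8) × √18.1 = 0.0023 × 14.86 × 39.15 × 4.2544 = 5.6927 mm/d
ETc = Kc × ET₀ = 1.04 × 5.6927 = 5.9204 mm/d
Crop demand D = ETc × 10 d = 5.9204 × 10 = 59.204 mm
Pe = 0.65 × 48.5 = 31.525 mm
D − Pe = 59.204 − 31.525 = 27.679 mm
Gross irrigation = 27.679 / 0.56 = 49.427 mm
Volume = 49.427 mm × 206.0 ha × 10 = 101819.6 m³

102000 m³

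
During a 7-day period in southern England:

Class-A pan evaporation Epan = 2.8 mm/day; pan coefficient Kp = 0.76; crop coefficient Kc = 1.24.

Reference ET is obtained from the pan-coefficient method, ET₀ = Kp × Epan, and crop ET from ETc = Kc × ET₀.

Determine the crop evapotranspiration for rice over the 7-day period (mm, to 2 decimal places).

18.47 mm

ET₀ = 0.76 × 2.8 = 2.1280 mm/d
ETc = Kc × ET₀ = 1.24 × 2.1280 = 2.6387 mm/d
Over 7 days: 2.6387 × 7 = 18.471 mm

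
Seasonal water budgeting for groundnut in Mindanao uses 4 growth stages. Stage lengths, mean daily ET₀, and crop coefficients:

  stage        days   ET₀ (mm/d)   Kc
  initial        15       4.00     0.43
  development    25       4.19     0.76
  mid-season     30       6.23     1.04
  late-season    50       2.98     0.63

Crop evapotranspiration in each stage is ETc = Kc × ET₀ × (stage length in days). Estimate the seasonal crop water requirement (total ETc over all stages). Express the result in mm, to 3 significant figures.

initial: 0.43 × 4.00 × 15 = 25.80 mm
development: 0.76 × 4.19 × 25 = 79.61 mm
mid-season: 1.04 × 6.23 × 30 = 194.38 mm
late-season: 0.63 × 2.98 × 50 = 93.87 mm
Seasonal total = 393.66 mm

394 mm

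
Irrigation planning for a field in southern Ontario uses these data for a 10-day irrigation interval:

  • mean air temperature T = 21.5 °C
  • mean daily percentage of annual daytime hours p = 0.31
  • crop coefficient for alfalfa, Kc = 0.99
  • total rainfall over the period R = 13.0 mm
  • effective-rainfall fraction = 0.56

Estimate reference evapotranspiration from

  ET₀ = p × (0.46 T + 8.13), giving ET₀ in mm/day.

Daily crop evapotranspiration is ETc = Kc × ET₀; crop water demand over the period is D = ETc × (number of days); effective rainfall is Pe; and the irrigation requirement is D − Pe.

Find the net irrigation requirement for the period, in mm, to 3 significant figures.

48.0 mm

ET₀ = 0.31 × (0.46 × 21.5 + 8.13) = 0.31 × 18.020 = 5.5862 mm/d
ETc = Kc × ET₀ = 0.99 × 5.5862 = 5.5303 mm/d
Crop demand D = ETc × 10 d = 5.5303 × 10 = 55.303 mm
Pe = 0.56 × 13.0 = 7.280 mm
D − Pe = 55.303 − 7.280 = 48.023 mm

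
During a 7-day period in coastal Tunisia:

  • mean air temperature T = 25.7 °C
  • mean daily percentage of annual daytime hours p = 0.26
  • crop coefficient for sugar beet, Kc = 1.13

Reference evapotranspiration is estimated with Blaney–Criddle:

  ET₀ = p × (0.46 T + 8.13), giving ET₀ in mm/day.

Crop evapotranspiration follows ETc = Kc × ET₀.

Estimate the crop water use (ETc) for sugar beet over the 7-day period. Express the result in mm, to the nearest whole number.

41 mm

ET₀ = 0.26 × (0.46 × 25.7 + 8.13) = 0.26 × 19.952 = 5.1875 mm/d
ETc = Kc × ET₀ = 1.13 × 5.1875 = 5.8619 mm/d
Over 7 days: 5.8619 × 7 = 41.033 mm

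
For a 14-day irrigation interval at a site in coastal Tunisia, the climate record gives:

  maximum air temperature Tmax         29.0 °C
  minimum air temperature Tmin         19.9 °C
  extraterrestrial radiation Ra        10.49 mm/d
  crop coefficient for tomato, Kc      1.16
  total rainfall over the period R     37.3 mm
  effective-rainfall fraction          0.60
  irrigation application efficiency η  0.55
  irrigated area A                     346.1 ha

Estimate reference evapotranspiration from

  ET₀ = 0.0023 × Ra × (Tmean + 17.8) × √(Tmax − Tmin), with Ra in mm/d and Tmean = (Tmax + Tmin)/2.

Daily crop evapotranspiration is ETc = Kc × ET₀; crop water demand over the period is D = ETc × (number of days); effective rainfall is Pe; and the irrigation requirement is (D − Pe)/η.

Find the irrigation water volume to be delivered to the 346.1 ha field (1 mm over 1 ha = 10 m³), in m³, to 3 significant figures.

173000 m³

Tmean = (29.0 + 19.9)/2 = 24.45 °C
ET₀ = 0.0023 × 10.49 × (24.45 + 17.8) × √9.1 = 0.0023 × 10.49 × 42.25 × 3.0166 = 3.0750 mm/d
ETc = Kc × ET₀ = 1.16 × 3.0750 = 3.5670 mm/d
Crop demand D = ETc × 14 d = 3.5670 × 14 = 49.938 mm
Pe = 0.60 × 37.3 = 22.380 mm
D − Pe = 49.938 − 22.380 = 27.558 mm
Gross irrigation = 27.558 / 0.55 = 50.105 mm
Volume = 50.105 mm × 346.1 ha × 10 = 173413.4 m³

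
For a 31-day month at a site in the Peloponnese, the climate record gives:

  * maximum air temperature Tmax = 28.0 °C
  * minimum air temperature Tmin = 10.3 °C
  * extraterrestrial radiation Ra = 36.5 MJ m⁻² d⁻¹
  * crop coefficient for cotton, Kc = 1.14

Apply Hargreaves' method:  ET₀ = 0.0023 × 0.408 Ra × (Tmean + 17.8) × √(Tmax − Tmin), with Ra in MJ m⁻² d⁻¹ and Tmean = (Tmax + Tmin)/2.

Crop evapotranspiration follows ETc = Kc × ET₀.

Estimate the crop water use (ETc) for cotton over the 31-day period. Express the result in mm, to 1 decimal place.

188.2 mm

Tmean = (28.0 + 10.3)/2 = 19.15 °C
0.408 Ra = 0.408 × 36.5 = 14.8920 mm/d equivalent
ET₀ = 0.0023 × 14.8920 × (19.15 + 17.8) × √17.7 = 0.0023 × 14.8920 × 36.95 × 4.2071 = 5.3245 mm/d
ETc = Kc × ET₀ = 1.14 × 5.3245 = 6.0699 mm/d
Over 31 days: 6.0699 × 31 = 188.167 mm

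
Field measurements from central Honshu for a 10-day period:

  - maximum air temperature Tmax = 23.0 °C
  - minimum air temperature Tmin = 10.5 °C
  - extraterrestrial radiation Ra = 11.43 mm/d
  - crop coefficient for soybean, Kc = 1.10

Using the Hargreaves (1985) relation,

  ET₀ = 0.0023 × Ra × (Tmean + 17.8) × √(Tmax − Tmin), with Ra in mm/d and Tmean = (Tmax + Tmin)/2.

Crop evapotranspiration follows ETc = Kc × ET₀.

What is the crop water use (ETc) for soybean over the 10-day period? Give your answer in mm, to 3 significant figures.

Tmean = (23.0 + 10.5)/2 = 16.75 °C
ET₀ = 0.0023 × 11.43 × (16.75 + 17.8) × √12.5 = 0.0023 × 11.43 × 34.55 × 3.5355 = 3.2112 mm/d
ETc = Kc × ET₀ = 1.10 × 3.2112 = 3.5323 mm/d
Over 10 days: 3.5323 × 10 = 35.323 mm

35.3 mm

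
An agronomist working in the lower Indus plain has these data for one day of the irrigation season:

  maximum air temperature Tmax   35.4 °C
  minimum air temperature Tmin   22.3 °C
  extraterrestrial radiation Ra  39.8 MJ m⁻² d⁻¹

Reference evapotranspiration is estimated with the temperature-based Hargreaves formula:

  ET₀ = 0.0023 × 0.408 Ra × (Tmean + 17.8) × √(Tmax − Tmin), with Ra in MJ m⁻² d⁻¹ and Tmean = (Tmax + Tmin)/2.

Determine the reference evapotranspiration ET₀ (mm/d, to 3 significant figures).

6.31 mm/d

Tmean = (35.4 + 22.3)/2 = 28.85 °C
0.408 Ra = 0.408 × 39.8 = 16.2384 mm/d equivalent
ET₀ = 0.0023 × 16.2384 × (28.85 + 17.8) × √13.1 = 0.0023 × 16.2384 × 46.65 × 3.6194 = 6.3061 mm/d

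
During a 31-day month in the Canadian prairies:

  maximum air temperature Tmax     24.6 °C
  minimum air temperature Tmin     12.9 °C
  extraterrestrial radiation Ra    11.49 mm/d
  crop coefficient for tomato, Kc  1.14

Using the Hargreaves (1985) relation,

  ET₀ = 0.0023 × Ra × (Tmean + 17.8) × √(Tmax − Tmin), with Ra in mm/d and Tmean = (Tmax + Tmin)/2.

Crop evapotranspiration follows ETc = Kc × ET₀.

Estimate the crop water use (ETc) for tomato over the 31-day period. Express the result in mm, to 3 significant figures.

Tmean = (24.6 + 12.9)/2 = 18.75 °C
ET₀ = 0.0023 × 11.49 × (18.75 + 17.8) × √11.7 = 0.0023 × 11.49 × 36.55 × 3.4205 = 3.3039 mm/d
ETc = Kc × ET₀ = 1.14 × 3.3039 = 3.7664 mm/d
Over 31 days: 3.7664 × 31 = 116.758 mm

117 mm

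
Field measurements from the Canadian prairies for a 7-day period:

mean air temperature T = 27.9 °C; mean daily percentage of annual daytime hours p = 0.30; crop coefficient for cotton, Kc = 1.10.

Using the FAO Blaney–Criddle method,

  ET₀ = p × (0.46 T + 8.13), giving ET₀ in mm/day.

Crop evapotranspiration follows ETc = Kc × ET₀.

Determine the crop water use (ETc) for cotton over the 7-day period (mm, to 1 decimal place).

ET₀ = 0.30 × (0.46 × 27.9 + 8.13) = 0.30 × 20.964 = 6.2892 mm/d
ETc = Kc × ET₀ = 1.10 × 6.2892 = 6.9181 mm/d
Over 7 days: 6.9181 × 7 = 48.427 mm

48.4 mm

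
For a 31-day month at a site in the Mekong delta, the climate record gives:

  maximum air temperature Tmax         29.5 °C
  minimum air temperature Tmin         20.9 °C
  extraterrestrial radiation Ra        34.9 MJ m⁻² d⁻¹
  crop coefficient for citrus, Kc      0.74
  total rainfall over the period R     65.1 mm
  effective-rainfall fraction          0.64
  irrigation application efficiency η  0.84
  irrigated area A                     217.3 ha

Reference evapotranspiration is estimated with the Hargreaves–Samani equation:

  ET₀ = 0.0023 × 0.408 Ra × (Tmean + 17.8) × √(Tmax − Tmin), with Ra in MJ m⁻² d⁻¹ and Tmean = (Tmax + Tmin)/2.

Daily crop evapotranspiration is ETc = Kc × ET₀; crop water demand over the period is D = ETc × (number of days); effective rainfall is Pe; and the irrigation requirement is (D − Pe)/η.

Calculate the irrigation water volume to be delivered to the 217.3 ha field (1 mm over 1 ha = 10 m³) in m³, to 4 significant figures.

Tmean = (29.5 + 20.9)/2 = 25.20 °C
0.408 Ra = 0.408 × 34.9 = 14.2392 mm/d equivalent
ET₀ = 0.0023 × 14.2392 × (25.20 + 17.8) × √8.6 = 0.0023 × 14.2392 × 43.00 × 2.9326 = 4.1299 mm/d
ETc = Kc × ET₀ = 0.74 × 4.1299 = 3.0561 mm/d
Crop demand D = ETc × 31 d = 3.0561 × 31 = 94.739 mm
Pe = 0.64 × 65.1 = 41.664 mm
D − Pe = 94.739 − 41.664 = 53.075 mm
Gross irrigation = 53.075 / 0.84 = 63.185 mm
Volume = 63.185 mm × 217.3 ha × 10 = 137301.0 m³

137300 m³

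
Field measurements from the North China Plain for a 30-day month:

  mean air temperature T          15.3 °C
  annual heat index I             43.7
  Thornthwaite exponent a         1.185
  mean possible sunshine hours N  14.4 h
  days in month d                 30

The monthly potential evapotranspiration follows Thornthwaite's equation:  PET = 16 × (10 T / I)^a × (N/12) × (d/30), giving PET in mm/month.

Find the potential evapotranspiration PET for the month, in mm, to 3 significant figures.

84.8 mm

10T/I = 10 × 15.3 / 43.7 = 3.5011
(10T/I)^a = 3.5011^1.185 = 4.4145
Uncorrected PET = 16 × 4.4145 = 70.632 mm
Correction = (N/12)(d/30) = (14.4/12)(30/30) = 1.2000
PET = 70.632 × 1.2000 = 84.758 mm/month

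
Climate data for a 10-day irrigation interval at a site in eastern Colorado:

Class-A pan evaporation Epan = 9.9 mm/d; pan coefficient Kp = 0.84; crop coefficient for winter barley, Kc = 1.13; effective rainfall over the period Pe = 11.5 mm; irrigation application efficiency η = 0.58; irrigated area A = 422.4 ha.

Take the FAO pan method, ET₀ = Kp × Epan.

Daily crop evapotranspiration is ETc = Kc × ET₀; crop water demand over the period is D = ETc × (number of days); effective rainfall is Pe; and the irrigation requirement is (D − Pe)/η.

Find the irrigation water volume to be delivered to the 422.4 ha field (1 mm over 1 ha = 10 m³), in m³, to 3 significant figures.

601000 m³

ET₀ = 0.84 × 9.9 = 8.3160 mm/d
ETc = Kc × ET₀ = 1.13 × 8.3160 = 9.3971 mm/d
Crop demand D = ETc × 10 d = 9.3971 × 10 = 93.971 mm
D − Pe = 93.971 − 11.5 = 82.471 mm
Gross irrigation = 82.471 / 0.58 = 142.191 mm
Volume = 142.191 mm × 422.4 ha × 10 = 600614.8 m³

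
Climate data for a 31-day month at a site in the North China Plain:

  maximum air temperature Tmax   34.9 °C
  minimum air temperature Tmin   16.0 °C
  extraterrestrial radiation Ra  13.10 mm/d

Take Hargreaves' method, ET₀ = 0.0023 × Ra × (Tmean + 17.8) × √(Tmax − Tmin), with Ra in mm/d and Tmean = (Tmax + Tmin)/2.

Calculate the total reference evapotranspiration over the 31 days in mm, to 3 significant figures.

176 mm

Tmean = (34.9 + 16.0)/2 = 25.45 °C
ET₀ = 0.0023 × 13.10 × (25.45 + 17.8) × √18.9 = 0.0023 × 13.10 × 43.25 × 4.3474 = 5.6652 mm/d
Over 31 days: 5.6652 × 31 = 175.621 mm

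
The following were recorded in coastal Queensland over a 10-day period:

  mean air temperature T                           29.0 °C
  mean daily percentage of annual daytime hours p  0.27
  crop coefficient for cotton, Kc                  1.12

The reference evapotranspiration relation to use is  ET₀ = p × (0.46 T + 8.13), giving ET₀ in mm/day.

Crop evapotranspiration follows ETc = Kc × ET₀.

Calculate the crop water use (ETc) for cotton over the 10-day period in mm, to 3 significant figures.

64.9 mm

ET₀ = 0.27 × (0.46 × 29.0 + 8.13) = 0.27 × 21.470 = 5.7969 mm/d
ETc = Kc × ET₀ = 1.12 × 5.7969 = 6.4925 mm/d
Over 10 days: 6.4925 × 10 = 64.925 mm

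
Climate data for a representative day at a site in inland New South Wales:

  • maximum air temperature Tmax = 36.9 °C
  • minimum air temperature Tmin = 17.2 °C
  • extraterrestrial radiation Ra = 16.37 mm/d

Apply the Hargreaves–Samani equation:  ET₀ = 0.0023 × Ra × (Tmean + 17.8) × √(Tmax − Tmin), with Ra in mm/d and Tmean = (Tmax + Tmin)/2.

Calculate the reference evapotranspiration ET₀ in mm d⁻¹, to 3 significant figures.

Tmean = (36.9 + 17.2)/2 = 27.05 °C
ET₀ = 0.0023 × 16.37 × (27.05 + 17.8) × √19.7 = 0.0023 × 16.37 × 44.85 × 4.4385 = 7.4951 mm/d

7.50 mm d⁻¹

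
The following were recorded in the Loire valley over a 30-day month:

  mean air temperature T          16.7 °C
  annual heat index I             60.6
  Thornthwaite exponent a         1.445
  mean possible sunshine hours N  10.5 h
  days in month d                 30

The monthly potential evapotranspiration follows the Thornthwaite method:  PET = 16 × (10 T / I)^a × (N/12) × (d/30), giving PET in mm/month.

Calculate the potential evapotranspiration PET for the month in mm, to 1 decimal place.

10T/I = 10 × 16.7 / 60.6 = 2.7558
(10T/I)^a = 2.7558^1.445 = 4.3267
Uncorrected PET = 16 × 4.3267 = 69.227 mm
Correction = (N/12)(d/30) = (10.5/12)(30/30) = 0.8750
PET = 69.227 × 0.8750 = 60.574 mm/month

60.6 mm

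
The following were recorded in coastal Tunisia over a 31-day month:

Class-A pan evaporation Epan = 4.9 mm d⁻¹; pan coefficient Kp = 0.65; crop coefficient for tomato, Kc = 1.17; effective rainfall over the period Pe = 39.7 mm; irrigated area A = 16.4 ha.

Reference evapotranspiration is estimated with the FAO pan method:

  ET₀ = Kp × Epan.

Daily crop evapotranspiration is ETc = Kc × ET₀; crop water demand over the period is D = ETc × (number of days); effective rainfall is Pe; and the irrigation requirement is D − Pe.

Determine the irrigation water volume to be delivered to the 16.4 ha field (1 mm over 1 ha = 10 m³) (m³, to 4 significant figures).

12430 m³

ET₀ = 0.65 × 4.9 = 3.1850 mm/d
ETc = Kc × ET₀ = 1.17 × 3.1850 = 3.7265 mm/d
Crop demand D = ETc × 31 d = 3.7265 × 31 = 115.522 mm
D − Pe = 115.522 − 39.7 = 75.822 mm
Volume = 75.822 mm × 16.4 ha × 10 = 12434.8 m³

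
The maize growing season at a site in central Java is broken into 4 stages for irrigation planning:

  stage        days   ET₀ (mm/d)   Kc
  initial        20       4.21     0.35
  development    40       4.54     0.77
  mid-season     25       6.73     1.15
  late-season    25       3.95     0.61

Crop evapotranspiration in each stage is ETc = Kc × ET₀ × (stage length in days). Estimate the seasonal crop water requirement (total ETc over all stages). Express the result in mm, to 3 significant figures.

423 mm

initial: 0.35 × 4.21 × 20 = 29.47 mm
development: 0.77 × 4.54 × 40 = 139.83 mm
mid-season: 1.15 × 6.73 × 25 = 193.49 mm
late-season: 0.61 × 3.95 × 25 = 60.24 mm
Seasonal total = 423.03 mm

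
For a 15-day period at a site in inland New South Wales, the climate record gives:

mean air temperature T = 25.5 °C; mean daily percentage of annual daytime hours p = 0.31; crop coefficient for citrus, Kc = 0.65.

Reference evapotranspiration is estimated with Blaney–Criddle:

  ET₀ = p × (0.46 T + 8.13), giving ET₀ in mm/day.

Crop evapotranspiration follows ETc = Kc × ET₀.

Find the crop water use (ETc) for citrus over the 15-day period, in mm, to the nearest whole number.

ET₀ = 0.31 × (0.46 × 25.5 + 8.13) = 0.31 × 19.860 = 6.1566 mm/d
ETc = Kc × ET₀ = 0.65 × 6.1566 = 4.0018 mm/d
Over 15 days: 4.0018 × 15 = 60.027 mm

60 mm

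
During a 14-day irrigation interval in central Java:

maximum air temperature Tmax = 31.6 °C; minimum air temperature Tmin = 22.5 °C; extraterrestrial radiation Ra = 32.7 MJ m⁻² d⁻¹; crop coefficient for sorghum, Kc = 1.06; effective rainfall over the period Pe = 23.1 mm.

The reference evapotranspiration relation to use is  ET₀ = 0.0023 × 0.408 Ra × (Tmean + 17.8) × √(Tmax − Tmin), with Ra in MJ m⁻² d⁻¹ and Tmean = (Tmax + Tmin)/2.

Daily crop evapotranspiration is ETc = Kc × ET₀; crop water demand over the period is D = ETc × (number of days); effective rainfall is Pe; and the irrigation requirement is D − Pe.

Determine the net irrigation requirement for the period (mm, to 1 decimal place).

38.5 mm

Tmean = (31.6 + 22.5)/2 = 27.05 °C
0.408 Ra = 0.408 × 32.7 = 13.3416 mm/d equivalent
ET₀ = 0.0023 × 13.3416 × (27.05 + 17.8) × √9.1 = 0.0023 × 13.3416 × 44.85 × 3.0166 = 4.1516 mm/d
ETc = Kc × ET₀ = 1.06 × 4.1516 = 4.4007 mm/d
Crop demand D = ETc × 14 d = 4.4007 × 14 = 61.610 mm
D − Pe = 61.610 − 23.1 = 38.510 mm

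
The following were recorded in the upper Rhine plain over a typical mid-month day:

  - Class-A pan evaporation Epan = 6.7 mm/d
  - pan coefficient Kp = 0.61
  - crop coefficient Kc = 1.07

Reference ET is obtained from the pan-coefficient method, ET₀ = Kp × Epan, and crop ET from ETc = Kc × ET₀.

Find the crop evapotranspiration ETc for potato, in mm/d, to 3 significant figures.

ET₀ = 0.61 × 6.7 = 4.0870 mm/d
ETc = Kc × ET₀ = 1.07 × 4.0870 = 4.3731 mm/d

4.37 mm/d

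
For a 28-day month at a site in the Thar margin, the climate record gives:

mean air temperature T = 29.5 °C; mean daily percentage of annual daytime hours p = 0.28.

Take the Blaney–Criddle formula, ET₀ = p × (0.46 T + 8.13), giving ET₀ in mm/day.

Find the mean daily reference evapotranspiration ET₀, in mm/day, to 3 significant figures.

ET₀ = 0.28 × (0.46 × 29.5 + 8.13) = 0.28 × 21.700 = 6.0760 mm/d

6.08 mm/day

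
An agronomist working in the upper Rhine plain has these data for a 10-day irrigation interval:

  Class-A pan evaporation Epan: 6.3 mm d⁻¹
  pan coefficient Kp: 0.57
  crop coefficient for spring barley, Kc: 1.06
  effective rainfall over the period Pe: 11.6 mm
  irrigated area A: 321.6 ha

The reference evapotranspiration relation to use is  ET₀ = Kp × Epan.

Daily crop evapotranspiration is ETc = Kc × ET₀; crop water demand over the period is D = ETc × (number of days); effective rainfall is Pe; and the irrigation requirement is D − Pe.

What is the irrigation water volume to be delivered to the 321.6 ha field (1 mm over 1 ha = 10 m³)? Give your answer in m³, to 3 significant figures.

85100 m³

ET₀ = 0.57 × 6.3 = 3.5910 mm/d
ETc = Kc × ET₀ = 1.06 × 3.5910 = 3.8065 mm/d
Crop demand D = ETc × 10 d = 3.8065 × 10 = 38.065 mm
D − Pe = 38.065 − 11.6 = 26.465 mm
Volume = 26.465 mm × 321.6 ha × 10 = 85111.4 m³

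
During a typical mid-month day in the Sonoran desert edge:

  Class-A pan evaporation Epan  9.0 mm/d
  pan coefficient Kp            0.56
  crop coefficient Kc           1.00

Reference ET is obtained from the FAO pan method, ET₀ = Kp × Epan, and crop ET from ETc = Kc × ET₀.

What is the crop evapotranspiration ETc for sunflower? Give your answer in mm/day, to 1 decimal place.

ET₀ = 0.56 × 9.0 = 5.0400 mm/d
ETc = Kc × ET₀ = 1.00 × 5.0400 = 5.0400 mm/d

5.0 mm/day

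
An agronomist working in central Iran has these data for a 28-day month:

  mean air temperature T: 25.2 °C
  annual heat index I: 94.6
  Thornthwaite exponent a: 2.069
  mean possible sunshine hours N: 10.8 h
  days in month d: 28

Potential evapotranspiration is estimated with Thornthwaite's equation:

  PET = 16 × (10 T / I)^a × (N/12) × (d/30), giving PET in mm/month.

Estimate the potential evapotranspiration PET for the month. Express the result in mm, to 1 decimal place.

102.0 mm

10T/I = 10 × 25.2 / 94.6 = 2.6638
(10T/I)^a = 2.6638^2.069 = 7.5921
Uncorrected PET = 16 × 7.5921 = 121.474 mm
Correction = (N/12)(d/30) = (10.8/12)(28/30) = 0.8400
PET = 121.474 × 0.8400 = 102.038 mm/month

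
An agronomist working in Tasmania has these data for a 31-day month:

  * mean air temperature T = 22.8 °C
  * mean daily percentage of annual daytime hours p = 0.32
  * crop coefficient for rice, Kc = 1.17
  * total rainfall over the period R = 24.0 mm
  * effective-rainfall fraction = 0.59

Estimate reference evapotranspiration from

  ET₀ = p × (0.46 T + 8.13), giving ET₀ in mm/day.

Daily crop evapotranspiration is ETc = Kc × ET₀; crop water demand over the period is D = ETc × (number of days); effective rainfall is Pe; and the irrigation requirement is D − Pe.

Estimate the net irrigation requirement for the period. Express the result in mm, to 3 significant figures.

202 mm

ET₀ = 0.32 × (0.46 × 22.8 + 8.13) = 0.32 × 18.618 = 5.9578 mm/d
ETc = Kc × ET₀ = 1.17 × 5.9578 = 6.9706 mm/d
Crop demand D = ETc × 31 d = 6.9706 × 31 = 216.089 mm
Pe = 0.59 × 24.0 = 14.160 mm
D − Pe = 216.089 − 14.160 = 201.929 mm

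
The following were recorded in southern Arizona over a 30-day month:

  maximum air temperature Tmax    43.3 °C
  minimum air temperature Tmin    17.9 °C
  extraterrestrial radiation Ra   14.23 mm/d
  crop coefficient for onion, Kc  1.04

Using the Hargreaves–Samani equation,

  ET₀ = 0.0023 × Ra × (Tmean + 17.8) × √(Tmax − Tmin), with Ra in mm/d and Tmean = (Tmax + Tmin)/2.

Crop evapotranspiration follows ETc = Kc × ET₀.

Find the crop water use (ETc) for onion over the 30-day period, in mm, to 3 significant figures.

249 mm

Tmean = (43.3 + 17.9)/2 = 30.60 °C
ET₀ = 0.0023 × 14.23 × (30.60 + 17.8) × √25.4 = 0.0023 × 14.23 × 48.40 × 5.0398 = 7.9835 mm/d
ETc = Kc × ET₀ = 1.04 × 7.9835 = 8.3028 mm/d
Over 30 days: 8.3028 × 30 = 249.084 mm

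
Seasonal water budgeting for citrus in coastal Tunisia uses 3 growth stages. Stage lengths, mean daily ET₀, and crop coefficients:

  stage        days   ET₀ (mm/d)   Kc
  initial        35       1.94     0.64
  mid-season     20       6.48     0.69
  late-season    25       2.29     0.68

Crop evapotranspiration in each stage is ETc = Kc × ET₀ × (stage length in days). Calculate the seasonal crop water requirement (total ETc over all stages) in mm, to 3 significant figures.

172 mm

initial: 0.64 × 1.94 × 35 = 43.46 mm
mid-season: 0.69 × 6.48 × 20 = 89.42 mm
late-season: 0.68 × 2.29 × 25 = 38.93 mm
Seasonal total = 171.81 mm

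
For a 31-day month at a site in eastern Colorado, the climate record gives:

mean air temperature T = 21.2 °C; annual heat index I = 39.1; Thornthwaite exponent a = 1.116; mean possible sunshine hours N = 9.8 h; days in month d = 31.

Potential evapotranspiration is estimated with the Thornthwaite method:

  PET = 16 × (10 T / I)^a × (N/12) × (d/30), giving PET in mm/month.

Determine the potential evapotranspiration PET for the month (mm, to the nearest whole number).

89 mm

10T/I = 10 × 21.2 / 39.1 = 5.4220
(10T/I)^a = 5.4220^1.116 = 6.5966
Uncorrected PET = 16 × 6.5966 = 105.546 mm
Correction = (N/12)(d/30) = (9.8/12)(31/30) = 0.8439
PET = 105.546 × 0.8439 = 89.070 mm/month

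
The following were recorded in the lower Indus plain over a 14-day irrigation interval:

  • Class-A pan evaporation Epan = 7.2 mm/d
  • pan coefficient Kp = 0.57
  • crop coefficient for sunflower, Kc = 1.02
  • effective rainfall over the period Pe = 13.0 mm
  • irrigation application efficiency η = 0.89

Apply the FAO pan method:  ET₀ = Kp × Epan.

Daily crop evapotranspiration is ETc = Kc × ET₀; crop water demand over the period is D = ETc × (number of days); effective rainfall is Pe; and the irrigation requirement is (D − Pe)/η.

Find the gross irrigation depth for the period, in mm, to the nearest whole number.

51 mm

ET₀ = 0.57 × 7.2 = 4.1040 mm/d
ETc = Kc × ET₀ = 1.02 × 4.1040 = 4.1861 mm/d
Crop demand D = ETc × 14 d = 4.1861 × 14 = 58.605 mm
D − Pe = 58.605 − 13.0 = 45.605 mm
Gross irrigation = 45.605 / 0.89 = 51.242 mm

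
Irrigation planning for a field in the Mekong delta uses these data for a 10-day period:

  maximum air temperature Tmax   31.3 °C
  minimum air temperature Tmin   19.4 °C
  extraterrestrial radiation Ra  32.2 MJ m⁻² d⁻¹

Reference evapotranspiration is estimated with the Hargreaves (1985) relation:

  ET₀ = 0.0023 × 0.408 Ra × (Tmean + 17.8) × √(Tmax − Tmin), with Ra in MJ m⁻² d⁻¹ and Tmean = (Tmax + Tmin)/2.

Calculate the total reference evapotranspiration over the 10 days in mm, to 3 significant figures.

45.0 mm

Tmean = (31.3 + 19.4)/2 = 25.35 °C
0.408 Ra = 0.408 × 32.2 = 13.1376 mm/d equivalent
ET₀ = 0.0023 × 13.1376 × (25.35 + 17.8) × √11.9 = 0.0023 × 13.1376 × 43.15 × 3.4496 = 4.4977 mm/d
Over 10 days: 4.4977 × 10 = 44.977 mm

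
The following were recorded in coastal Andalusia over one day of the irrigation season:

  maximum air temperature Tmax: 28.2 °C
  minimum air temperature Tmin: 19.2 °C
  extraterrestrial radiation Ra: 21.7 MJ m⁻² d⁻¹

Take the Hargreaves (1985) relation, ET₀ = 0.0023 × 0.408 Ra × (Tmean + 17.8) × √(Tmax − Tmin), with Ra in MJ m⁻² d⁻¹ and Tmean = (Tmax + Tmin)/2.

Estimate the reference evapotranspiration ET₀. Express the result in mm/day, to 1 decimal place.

2.5 mm/day

Tmean = (28.2 + 19.2)/2 = 23.70 °C
0.408 Ra = 0.408 × 21.7 = 8.8536 mm/d equivalent
ET₀ = 0.0023 × 8.8536 × (23.70 + 17.8) × √9.0 = 0.0023 × 8.8536 × 41.50 × 3.0000 = 2.5352 mm/d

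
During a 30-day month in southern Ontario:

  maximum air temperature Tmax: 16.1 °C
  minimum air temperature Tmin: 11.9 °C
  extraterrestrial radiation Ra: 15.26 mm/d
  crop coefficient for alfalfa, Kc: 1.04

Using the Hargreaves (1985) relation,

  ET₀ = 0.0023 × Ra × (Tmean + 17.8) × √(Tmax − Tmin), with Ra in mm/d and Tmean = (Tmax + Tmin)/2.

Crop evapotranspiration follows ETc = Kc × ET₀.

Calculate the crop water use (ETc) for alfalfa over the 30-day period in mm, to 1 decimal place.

71.4 mm

Tmean = (16.1 + 11.9)/2 = 14.00 °C
ET₀ = 0.0023 × 15.26 × (14.00 + 17.8) × √4.2 = 0.0023 × 15.26 × 31.80 × 2.0494 = 2.2874 mm/d
ETc = Kc × ET₀ = 1.04 × 2.2874 = 2.3789 mm/d
Over 30 days: 2.3789 × 30 = 71.367 mm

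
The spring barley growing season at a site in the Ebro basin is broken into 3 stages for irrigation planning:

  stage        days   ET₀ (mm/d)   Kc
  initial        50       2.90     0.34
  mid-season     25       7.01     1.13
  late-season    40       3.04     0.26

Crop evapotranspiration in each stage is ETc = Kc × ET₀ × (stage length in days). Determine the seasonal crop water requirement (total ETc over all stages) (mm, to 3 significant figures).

initial: 0.34 × 2.90 × 50 = 49.30 mm
mid-season: 1.13 × 7.01 × 25 = 198.03 mm
late-season: 0.26 × 3.04 × 40 = 31.62 mm
Seasonal total = 278.95 mm

279 mm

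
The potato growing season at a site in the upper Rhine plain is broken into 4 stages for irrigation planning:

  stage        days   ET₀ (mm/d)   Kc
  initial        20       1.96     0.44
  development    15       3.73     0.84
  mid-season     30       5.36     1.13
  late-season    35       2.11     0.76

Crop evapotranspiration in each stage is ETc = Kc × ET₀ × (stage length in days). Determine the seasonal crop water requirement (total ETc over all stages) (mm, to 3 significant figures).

initial: 0.44 × 1.96 × 20 = 17.25 mm
development: 0.84 × 3.73 × 15 = 47.00 mm
mid-season: 1.13 × 5.36 × 30 = 181.70 mm
late-season: 0.76 × 2.11 × 35 = 56.13 mm
Seasonal total = 302.08 mm

302 mm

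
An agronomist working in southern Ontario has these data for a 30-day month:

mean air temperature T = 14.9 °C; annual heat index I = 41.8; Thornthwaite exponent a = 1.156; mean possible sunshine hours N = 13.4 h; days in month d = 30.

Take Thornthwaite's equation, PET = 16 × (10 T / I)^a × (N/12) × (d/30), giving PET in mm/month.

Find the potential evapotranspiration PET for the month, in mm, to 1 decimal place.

77.7 mm

10T/I = 10 × 14.9 / 41.8 = 3.5646
(10T/I)^a = 3.5646^1.156 = 4.3463
Uncorrected PET = 16 × 4.3463 = 69.541 mm
Correction = (N/12)(d/30) = (13.4/12)(30/30) = 1.1167
PET = 69.541 × 1.1167 = 77.656 mm/month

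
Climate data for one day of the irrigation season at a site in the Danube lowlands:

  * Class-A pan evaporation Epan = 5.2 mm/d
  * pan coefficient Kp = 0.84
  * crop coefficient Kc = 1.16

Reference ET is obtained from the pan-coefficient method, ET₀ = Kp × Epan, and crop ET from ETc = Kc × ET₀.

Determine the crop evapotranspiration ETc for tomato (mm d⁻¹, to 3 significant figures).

5.07 mm d⁻¹

ET₀ = 0.84 × 5.2 = 4.3680 mm/d
ETc = Kc × ET₀ = 1.16 × 4.3680 = 5.0669 mm/d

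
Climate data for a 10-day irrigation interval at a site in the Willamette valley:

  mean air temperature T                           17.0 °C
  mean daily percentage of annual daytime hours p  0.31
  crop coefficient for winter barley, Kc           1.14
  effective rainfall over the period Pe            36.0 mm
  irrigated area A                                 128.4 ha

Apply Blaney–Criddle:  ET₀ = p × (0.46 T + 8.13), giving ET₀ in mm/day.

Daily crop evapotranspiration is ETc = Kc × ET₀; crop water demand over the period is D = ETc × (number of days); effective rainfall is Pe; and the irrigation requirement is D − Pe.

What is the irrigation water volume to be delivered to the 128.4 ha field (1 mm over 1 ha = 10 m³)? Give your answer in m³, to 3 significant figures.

26200 m³

ET₀ = 0.31 × (0.46 × 17.0 + 8.13) = 0.31 × 15.950 = 4.9445 mm/d
ETc = Kc × ET₀ = 1.14 × 4.9445 = 5.6367 mm/d
Crop demand D = ETc × 10 d = 5.6367 × 10 = 56.367 mm
D − Pe = 56.367 − 36.0 = 20.367 mm
Volume = 20.367 mm × 128.4 ha × 10 = 26151.2 m³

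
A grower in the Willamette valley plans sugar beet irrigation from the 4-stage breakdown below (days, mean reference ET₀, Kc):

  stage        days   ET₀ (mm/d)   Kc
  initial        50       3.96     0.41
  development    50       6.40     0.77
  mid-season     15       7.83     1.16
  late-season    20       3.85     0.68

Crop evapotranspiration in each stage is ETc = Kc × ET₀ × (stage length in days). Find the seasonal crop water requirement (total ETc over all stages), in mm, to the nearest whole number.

initial: 0.41 × 3.96 × 50 = 81.18 mm
development: 0.77 × 6.40 × 50 = 246.40 mm
mid-season: 1.16 × 7.83 × 15 = 136.24 mm
late-season: 0.68 × 3.85 × 20 = 52.36 mm
Seasonal total = 516.18 mm

516 mm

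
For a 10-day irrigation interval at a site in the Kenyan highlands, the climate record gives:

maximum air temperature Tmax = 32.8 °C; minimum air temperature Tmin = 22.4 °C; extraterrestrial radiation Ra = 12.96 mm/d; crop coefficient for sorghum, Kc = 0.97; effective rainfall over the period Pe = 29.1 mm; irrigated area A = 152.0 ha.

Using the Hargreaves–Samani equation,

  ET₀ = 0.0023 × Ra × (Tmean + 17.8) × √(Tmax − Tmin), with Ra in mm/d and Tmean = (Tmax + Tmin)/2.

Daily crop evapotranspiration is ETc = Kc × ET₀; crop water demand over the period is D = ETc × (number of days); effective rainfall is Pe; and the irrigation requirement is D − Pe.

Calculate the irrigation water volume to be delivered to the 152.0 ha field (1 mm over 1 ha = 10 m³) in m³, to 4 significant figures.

Tmean = (32.8 + 22.4)/2 = 27.60 °C
ET₀ = 0.0023 × 12.96 × (27.60 + 17.8) × √10.4 = 0.0023 × 12.96 × 45.40 × 3.2249 = 4.3642 mm/d
ETc = Kc × ET₀ = 0.97 × 4.3642 = 4.2333 mm/d
Crop demand D = ETc × 10 d = 4.2333 × 10 = 42.333 mm
D − Pe = 42.333 − 29.1 = 13.233 mm
Volume = 13.233 mm × 152.0 ha × 10 = 20114.2 m³

20110 m³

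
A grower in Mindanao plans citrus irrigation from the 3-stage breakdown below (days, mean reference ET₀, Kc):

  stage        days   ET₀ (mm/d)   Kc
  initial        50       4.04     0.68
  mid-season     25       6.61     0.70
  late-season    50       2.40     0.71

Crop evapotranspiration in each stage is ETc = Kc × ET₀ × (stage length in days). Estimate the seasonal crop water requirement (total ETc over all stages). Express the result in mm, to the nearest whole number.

338 mm

initial: 0.68 × 4.04 × 50 = 137.36 mm
mid-season: 0.70 × 6.61 × 25 = 115.68 mm
late-season: 0.71 × 2.40 × 50 = 85.20 mm
Seasonal total = 338.24 mm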